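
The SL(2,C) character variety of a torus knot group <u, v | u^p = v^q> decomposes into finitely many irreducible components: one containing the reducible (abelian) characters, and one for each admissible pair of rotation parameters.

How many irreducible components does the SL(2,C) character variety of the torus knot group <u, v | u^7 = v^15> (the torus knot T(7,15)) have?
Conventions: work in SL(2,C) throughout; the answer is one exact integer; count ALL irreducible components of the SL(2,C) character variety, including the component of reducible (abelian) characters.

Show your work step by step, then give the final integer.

43

For T(7,15): irreducibility forces the central element u^7 = v^15 to one of +I, -I.
On an irreducible component, tr(u) is locked at 2*cos(pi*alpha/7) for some alpha in 1..6, and tr(v) at 2*cos(pi*beta/15) for some beta in 1..14.
Consistency of u^7 = (-1)^alpha I with v^15 = (-1)^beta I forces alpha = beta (mod 2).
Counting: 3 odd alphas x 7 odd betas + 3 even alphas x 7 even betas = 21 + 21 = 42.
That is 42 components of irreducible characters, and with the reducible (abelian) component the total is 43.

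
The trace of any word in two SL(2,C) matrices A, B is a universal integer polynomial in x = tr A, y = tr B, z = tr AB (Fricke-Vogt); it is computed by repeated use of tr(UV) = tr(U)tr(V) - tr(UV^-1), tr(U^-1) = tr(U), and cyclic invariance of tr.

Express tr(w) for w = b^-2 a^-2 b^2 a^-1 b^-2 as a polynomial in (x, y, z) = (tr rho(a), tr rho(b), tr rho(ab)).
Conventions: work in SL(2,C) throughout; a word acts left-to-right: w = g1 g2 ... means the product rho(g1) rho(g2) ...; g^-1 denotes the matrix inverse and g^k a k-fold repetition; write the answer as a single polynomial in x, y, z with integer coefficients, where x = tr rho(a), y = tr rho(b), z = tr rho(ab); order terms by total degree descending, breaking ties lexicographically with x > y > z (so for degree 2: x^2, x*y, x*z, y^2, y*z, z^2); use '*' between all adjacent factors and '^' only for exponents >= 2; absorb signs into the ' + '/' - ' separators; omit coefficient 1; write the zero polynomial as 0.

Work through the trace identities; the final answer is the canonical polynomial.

use: trace(b^2) = trace(b)*trace(b) - trace(1) = y^2 - 2
use: trace(b^2 a) = trace(b)*trace(a b) - trace(a) = y*z - x
apply: trace(b^2 a^-1) = trace(b^2)*trace(a) - trace(b^2 a) = x*y^2 - y*z - x
trace(a^-1 b^2 a^-1) = trace(b^2 a^-1)*trace(a) - trace(b^2) = x^2*y^2 - x*y*z - x^2 - y^2 + 2
use: trace(b^3) = trace(b)*trace(b^2) - trace(b) = y^3 - 3*y
trace(b^3 a) = trace(b)*trace(b a b) - trace(b a) = y^2*z - x*y - z
use: trace(b a^-1 b^2) = trace(b^3)*trace(a) - trace(b^3 a) = x*y^3 - y^2*z - 2*x*y + z
apply: trace(a b a b) = trace(a b)*trace(a b) - trace(1) = z^2 - 2
use: trace(a b a) = trace(a)*trace(b a) - trace(b) = x*z - y
use: trace(b^2 a b a) = trace(b)*trace(a b a b) - trace(a b a) = y*z^2 - x*z - y
use: trace(b a^-1 b^2 a) = trace(b^2 a b)*trace(a) - trace(b^2 a b a) = x*y^2*z - x^2*y - y*z^2 + y
trace(a^-1 b^2 a^-1 b) = trace(b a^-1 b^2)*trace(a) - trace(b a^-1 b^2 a) = x^2*y^3 - 2*x*y^2*z - x^2*y + y*z^2 + x*z - y
use: trace(a^-1 b^2 a^-1 b^-1) = trace(a^-1 b^2 a^-1)*trace(b) - trace(a^-1 b^2 a^-1 b) = x*y^2*z - y^3 - y*z^2 - x*z + 3*y
trace(b a^-1) = trace(b)*trace(a) - trace(b a) = x*y - z
apply: trace(b^-1 a^-2 b^2 a^-1) = trace(a^-1 b^2 a^-1 b^-1)*trace(a) - trace(a^-1 b^2 a^-1 b^-1 a) = x^2*y^2*z - x*y^3 - x*y*z^2 - x^2*z + 2*x*y + z
use: trace(a^-2 b^2 a^-1) = trace(b^2 a^-2)*trace(a) - trace(b^2 a^-1) = x^3*y^2 - x^2*y*z - x^3 - 2*x*y^2 + y*z + 3*x
use: trace(b^-2 a^-2 b^2 a^-1) = trace(b^-1 a^-2 b^2 a^-1)*trace(b) - trace(b^-1 a^-2 b^2 a^-1 b) = x^2*y^3*z - x^3*y^2 - x*y^4 - x*y^2*z^2 + x^3 + 4*x*y^2 - 3*x
trace(a^-2 b^2 a^-1 b^-3) = trace(b^-2 a^-2 b^2 a^-1)*trace(b) - trace(b^-2 a^-2 b^2 a^-1 b) = x^2*y^4*z - x^3*y^3 - x*y^5 - x*y^3*z^2 - x^2*y^2*z + x^3*y + 5*x*y^3 + x*y*z^2 + x^2*z - 5*x*y - z
use: trace(b^-2 a^-2 b^2 a^-1 b^-2) = trace(a^-2 b^2 a^-1 b^-3)*trace(b) - trace(a^-2 b^2 a^-1 b^-2) = x^2*y^5*z - x^3*y^4 - x*y^6 - x*y^4*z^2 - 2*x^2*y^3*z + 2*x^3*y^2 + 6*x*y^4 + 2*x*y^2*z^2 + x^2*y*z - x^3 - 9*x*y^2 - y*z + 3*x

x^2*y^5*z - x^3*y^4 - x*y^6 - x*y^4*z^2 - 2*x^2*y^3*z + 2*x^3*y^2 + 6*x*y^4 + 2*x*y^2*z^2 + x^2*y*z - x^3 - 9*x*y^2 - y*z + 3*x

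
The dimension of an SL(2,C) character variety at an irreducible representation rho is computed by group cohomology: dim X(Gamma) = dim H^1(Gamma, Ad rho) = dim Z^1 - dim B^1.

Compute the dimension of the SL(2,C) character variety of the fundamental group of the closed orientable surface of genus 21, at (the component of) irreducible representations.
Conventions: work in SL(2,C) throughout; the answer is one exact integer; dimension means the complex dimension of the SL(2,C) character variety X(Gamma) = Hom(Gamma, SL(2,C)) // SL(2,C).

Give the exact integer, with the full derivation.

The genus-21 surface group: 2g = 42 generators, one relator prod [a_i, b_i].
Unconstrained cocycle data is one sl_2 vector per generator (126 dimensions), cut by the relator condition d_2(z) = 0.
At an irreducible rho, H^2 = coker(d_2) vanishes (Poincare duality: H^2 is dual to H^0 = invariants = 0), so d_2 is surjective onto sl_2 and dim Z^1 = 126 - 3 = 123.
Coboundaries contribute dim B^1 = 3 (injective at irreducible rho).
Hence dim X = 123 - 3 = 120.

120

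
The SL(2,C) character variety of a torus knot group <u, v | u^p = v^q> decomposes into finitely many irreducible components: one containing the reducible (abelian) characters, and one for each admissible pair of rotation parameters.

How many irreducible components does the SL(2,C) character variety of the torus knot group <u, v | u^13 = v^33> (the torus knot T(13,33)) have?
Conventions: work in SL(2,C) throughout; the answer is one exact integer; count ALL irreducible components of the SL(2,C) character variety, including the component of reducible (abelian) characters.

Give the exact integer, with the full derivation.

193

For T(13,33): irreducibility forces the central element u^13 = v^33 to one of +I, -I.
On an irreducible component, tr(u) is locked at 2*cos(pi*alpha/13) for some alpha in 1..12, and tr(v) at 2*cos(pi*beta/33) for some beta in 1..32.
The two central values (-1)^alpha I and (-1)^beta I must be the same matrix, so alpha and beta share a parity.
count pairs: odd alpha (6 choices) x odd beta (16), plus even alpha (6) x even beta (16): 6*16 + 6*16 = 192.
Total: 192 irreducible-character components + 1 reducible (abelian) component = 193.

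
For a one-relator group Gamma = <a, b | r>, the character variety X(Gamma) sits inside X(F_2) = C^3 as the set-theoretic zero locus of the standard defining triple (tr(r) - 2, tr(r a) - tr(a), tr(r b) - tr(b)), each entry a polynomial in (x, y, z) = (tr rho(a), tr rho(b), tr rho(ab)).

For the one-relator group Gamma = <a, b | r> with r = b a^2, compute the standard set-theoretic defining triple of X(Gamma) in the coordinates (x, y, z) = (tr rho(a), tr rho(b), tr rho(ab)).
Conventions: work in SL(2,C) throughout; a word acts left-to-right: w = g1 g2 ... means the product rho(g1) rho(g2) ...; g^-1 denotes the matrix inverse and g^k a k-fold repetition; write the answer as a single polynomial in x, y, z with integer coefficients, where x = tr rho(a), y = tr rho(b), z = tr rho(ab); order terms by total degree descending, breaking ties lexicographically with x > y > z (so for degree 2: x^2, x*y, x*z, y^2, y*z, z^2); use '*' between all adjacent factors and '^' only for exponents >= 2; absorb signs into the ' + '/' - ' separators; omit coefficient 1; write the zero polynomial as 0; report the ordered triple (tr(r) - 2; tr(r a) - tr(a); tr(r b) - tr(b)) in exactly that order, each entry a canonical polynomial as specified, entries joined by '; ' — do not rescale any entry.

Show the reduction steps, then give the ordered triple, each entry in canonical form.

trace(b a^2) = trace(a) trace(b a) - trace(b) = x*z - y
trace(b a^3) = trace(a) trace(b a^2) - trace(b a)  (reduce the a square) = x^2*z - x*y - z
trace(b^2 a) = trace(b) trace(a b) - trace(a)  (reduce the b square) = y*z - x
reduce: trace(b^2) = trace(b) trace(b) - trace(1)  (reduce the b square) = y^2 - 2
so trace(b a^2 b) = trace(a) trace(b^2 a) - trace(b^2)  (reduce the a square) = x*y*z - x^2 - y^2 + 2
assemble the triple (trace(r) - 2; trace(r a) - x; trace(r b) - y)

x*z - y - 2; x^2*z - x*y - x - z; x*y*z - x^2 - y^2 - y + 2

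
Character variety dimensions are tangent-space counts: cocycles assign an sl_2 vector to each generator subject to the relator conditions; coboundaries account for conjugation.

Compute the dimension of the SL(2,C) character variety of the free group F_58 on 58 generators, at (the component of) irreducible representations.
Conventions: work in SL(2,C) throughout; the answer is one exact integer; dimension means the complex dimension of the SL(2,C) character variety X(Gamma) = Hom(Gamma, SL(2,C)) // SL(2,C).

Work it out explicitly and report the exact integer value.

Gamma = F_58 has 58 generators and no relators.
A cocycle picks one sl_2 vector per generator freely, giving dim Z^1 = 3*58 = 174.
Irreducibility makes the coboundary map sl_2 -> Z^1 injective (trivial centralizer), so dim B^1 = 3.
dim H^1 = 174 - 3 = 171, which is dim X.

171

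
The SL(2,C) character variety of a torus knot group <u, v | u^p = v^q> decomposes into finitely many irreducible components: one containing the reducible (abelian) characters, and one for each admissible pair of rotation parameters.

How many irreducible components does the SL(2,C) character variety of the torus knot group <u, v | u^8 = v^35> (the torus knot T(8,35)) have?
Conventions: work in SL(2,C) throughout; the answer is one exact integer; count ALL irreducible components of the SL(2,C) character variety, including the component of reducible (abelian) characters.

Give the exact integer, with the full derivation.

Gamma = < u, v | u^8 = v^35 > (torus knot T(8,35)); the central element u^8 = v^35 acts as +I or -I in any irreducible SL(2,C) representation.
On an irreducible component, tr(u) is locked at 2*cos(pi*alpha/8) for some alpha in 1..7, and tr(v) at 2*cos(pi*beta/35) for some beta in 1..34.
Consistency of u^8 = (-1)^alpha I with v^35 = (-1)^beta I forces alpha = beta (mod 2).
count pairs: odd alpha (4 choices) x odd beta (17), plus even alpha (3) x even beta (17): 4*17 + 3*17 = 119.
Total: 119 irreducible-character components + 1 reducible (abelian) component = 120.

120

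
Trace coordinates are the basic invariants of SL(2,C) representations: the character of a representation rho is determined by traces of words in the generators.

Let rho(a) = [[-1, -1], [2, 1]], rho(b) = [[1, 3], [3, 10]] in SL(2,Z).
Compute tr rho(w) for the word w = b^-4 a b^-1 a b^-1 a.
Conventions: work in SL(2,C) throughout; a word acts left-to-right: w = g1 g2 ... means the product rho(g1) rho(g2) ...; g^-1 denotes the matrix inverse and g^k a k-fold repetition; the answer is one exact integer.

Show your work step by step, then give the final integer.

rho(b^-1) = [[10, -3], [-3, 1]]
... * rho(b^-1) = [[10, -3], [-3, 1]]  ->  [[109, -33], [-33, 10]]
... * rho(b^-1) = [[10, -3], [-3, 1]]  ->  [[1189, -360], [-360, 109]]
... * rho(b^-1) = [[10, -3], [-3, 1]]  ->  [[12970, -3927], [-3927, 1189]]
... * rho(a) = [[-1, -1], [2, 1]]  ->  [[-20824, -16897], [6305, 5116]]
... * rho(b^-1) = [[10, -3], [-3, 1]]  ->  [[-157549, 45575], [47702, -13799]]
... * rho(a) = [[-1, -1], [2, 1]]  ->  [[248699, 203124], [-75300, -61501]]
... * rho(b^-1) = [[10, -3], [-3, 1]]  ->  [[1877618, -542973], [-568497, 164399]]
... * rho(a) = [[-1, -1], [2, 1]]  ->  [[-2963564, -2420591], [897295, 732896]]
tr = -2963564 + 732896 = -2230668

-2230668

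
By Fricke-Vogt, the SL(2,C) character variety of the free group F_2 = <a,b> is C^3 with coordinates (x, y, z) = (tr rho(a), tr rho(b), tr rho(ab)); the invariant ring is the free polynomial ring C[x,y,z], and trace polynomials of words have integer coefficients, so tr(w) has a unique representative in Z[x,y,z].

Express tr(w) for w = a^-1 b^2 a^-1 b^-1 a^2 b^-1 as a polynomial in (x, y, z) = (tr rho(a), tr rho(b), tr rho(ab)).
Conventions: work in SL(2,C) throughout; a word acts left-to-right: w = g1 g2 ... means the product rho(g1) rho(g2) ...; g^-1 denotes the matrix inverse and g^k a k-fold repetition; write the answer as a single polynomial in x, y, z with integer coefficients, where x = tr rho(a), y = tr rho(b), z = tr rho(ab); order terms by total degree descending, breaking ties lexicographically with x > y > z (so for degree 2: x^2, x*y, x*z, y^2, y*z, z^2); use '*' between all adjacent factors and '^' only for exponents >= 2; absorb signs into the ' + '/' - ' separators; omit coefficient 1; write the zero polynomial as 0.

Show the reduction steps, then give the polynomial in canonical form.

tr(b^2) = tr(b)*tr(b) - tr(1)  (reduce the b square) = y^2 - 2
and tr(b a b) = tr(b)*tr(a b) - tr(a)  (reduce the b square) = y*z - x
tr(b a b^2) = tr(b)*tr(b a b) - tr(b a)  (reduce the b square) = y^2*z - x*y - z
tr(a b a b) = tr(a b)*tr(a b) - tr(1)  (split on a) = z^2 - 2
tr(a b a) = tr(a)*tr(b a) - tr(b)  (reduce the a square) = x*z - y
next, tr(b a b^2 a) = tr(b)*tr(a b a b) - tr(a b a)  (reduce the b square) = y*z^2 - x*z - y
next, tr(a b^2 a^-1 b) = tr(b a b^2)*tr(a) - tr(b a b^2 a)  (eliminate a^-1) = x*y^2*z - x^2*y - y*z^2 + y
and tr(b^2 a^-1 b^-1 a) = tr(a b^2 a^-1)*tr(b) - tr(a b^2 a^-1 b)  (eliminate b^-1) = -x*y^2*z + x^2*y + y^3 + y*z^2 - 3*y
and tr(b a^2 b) = tr(a)*tr(b^2 a) - tr(b^2)  (reduce the a square) = x*y*z - x^2 - y^2 + 2
next, tr(b a^2 b a) = tr(a)*tr(b a b a) - tr(b a b)  (reduce the a square) = x*z^2 - y*z - x
and tr(a^2 b a^-1 b) = tr(b a^2 b)*tr(a) - tr(b a^2 b a)  (eliminate a^-1) = x^2*y*z - x^3 - x*y^2 - x*z^2 + y*z + 3*x
tr(b^3) = tr(b)*tr(b^2) - tr(b)  (reduce the b square) = y^3 - 3*y
next, tr(b^3 a^2) = tr(a)*tr(b^3 a) - tr(b^3)  (reduce the a square) = x*y^2*z - x^2*y - y^3 - x*z + 3*y
and tr(b^2 a^3 b) = tr(a)*tr(b^3 a^2) - tr(b^3 a)  (reduce the a square) = x^2*y^2*z - x^3*y - x*y^3 - x^2*z - y^2*z + 4*x*y + z
tr(b a b^2 a^2) = tr(a)*tr(b a b^2 a) - tr(b a b^2)  (reduce the a square) = x*y*z^2 - x^2*z - y^2*z + z
and tr(b^2 a^3 b a) = tr(a)*tr(b a b^2 a^2) - tr(b a b^2 a)  (reduce the a square) = x^2*y*z^2 - x^3*z - x*y^2*z - y*z^2 + 2*x*z + y
next, tr(a^2 b a^-1 b^2 a) = tr(b^2 a^3 b)*tr(a) - tr(b^2 a^3 b a)  (eliminate a^-1) = x^3*y^2*z - x^4*y - x^2*y^3 - x^2*y*z^2 + 4*x^2*y + y*z^2 - x*z - y
tr(b^3 a b a) = tr(b)*tr(a b a b^2) - tr(a b a b)  (reduce the b square) = y^2*z^2 - x*y*z - y^2 - z^2 + 2
tr(b^3 a b) = tr(b)*tr(b a b^2) - tr(b a b)  (reduce the b square) = y^3*z - x*y^2 - 2*y*z + x
tr(b^2 a b a^2 b) = tr(a)*tr(b^3 a b a) - tr(b^3 a b)  (reduce the a square) = x*y^2*z^2 - x^2*y*z - y^3*z - x*z^2 + 2*y*z + x
next, tr(a b a b a b) = tr(b a)*tr(b a b a) - tr(b^-1 a^-1)  (split on b) = z^3 - 3*z
and tr(b a b^2 a b a) = tr(b)*tr(a b a b a b) - tr(a b a b a)  (reduce the b square) = y*z^3 - x*z^2 - 2*y*z + x
and tr(b a b^2 a b) = tr(b)*tr(a b^2 a b) - tr(a b^2 a)  (reduce the b square) = y^2*z^2 - 2*x*y*z + x^2 - 2
and tr(b^2 a b a^2 b a) = tr(a)*tr(b a b^2 a b a) - tr(b a b^2 a b)  (reduce the a square) = x*y*z^3 - x^2*z^2 - y^2*z^2 + 2
and tr(a^2 b a^-1 b^2 a b) = tr(b^2 a b a^2 b)*tr(a) - tr(b^2 a b a^2 b a)  (eliminate a^-1) = x^2*y^2*z^2 - x^3*y*z - x*y^3*z - x*y*z^3 + y^2*z^2 + 2*x*y*z + x^2 - 2
next, tr(b^-1 a^2 b a^-1 b^2 a) = tr(a^2 b a^-1 b^2 a)*tr(b) - tr(a^2 b a^-1 b^2 a b)  (eliminate b^-1) = x^3*y^3*z - x^4*y^2 - x^2*y^4 - 2*x^2*y^2*z^2 + x^3*y*z + x*y^3*z + x*y*z^3 + 4*x^2*y^2 - 3*x*y*z - x^2 - y^2 + 2
and tr(a^-1 b^2 a^-1 b^-1 a^2 b) = tr(b^-1 a^2 b a^-1 b^2)*tr(a) - tr(b^-1 a^2 b a^-1 b^2 a)  (eliminate a^-1) = -x^3*y^3*z + x^4*y^2 + x^2*y^4 + 2*x^2*y^2*z^2 - x*y^3*z - x*y*z^3 - x^4 - 5*x^2*y^2 - x^2*z^2 + 4*x*y*z + 4*x^2 + y^2 - 2
tr(a^-1 b^2 a^-1 b^-1 a^2 b^-1) = tr(a^-1 b^2 a^-1 b^-1 a^2)*tr(b) - tr(a^-1 b^2 a^-1 b^-1 a^2 b)  (eliminate b^-1) = x^3*y^3*z - x^4*y^2 - x^2*y^4 - 2*x^2*y^2*z^2 + x*y*z^3 + x^4 + 6*x^2*y^2 + x^2*z^2 + y^4 + y^2*z^2 - 4*x*y*z - 4*x^2 - 4*y^2 + 2

x^3*y^3*z - x^4*y^2 - x^2*y^4 - 2*x^2*y^2*z^2 + x*y*z^3 + x^4 + 6*x^2*y^2 + x^2*z^2 + y^4 + y^2*z^2 - 4*x*y*z - 4*x^2 - 4*y^2 + 2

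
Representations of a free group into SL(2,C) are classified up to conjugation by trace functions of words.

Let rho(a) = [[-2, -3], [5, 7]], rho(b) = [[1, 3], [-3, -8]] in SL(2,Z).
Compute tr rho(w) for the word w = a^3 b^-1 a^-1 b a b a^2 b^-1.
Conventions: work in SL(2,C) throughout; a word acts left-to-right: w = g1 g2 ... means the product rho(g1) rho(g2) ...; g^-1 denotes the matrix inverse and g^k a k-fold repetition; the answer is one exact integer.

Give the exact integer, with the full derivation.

-68935

rho(a) = [[-2, -3], [5, 7]]
... * rho(a) = [[-2, -3], [5, 7]]  ->  [[-11, -15], [25, 34]]
... * rho(a) = [[-2, -3], [5, 7]]  ->  [[-53, -72], [120, 163]]
... * rho(b^-1) = [[-8, -3], [3, 1]]  ->  [[208, 87], [-471, -197]]
... * rho(a^-1) = [[7, 3], [-5, -2]]  ->  [[1021, 450], [-2312, -1019]]
... * rho(b) = [[1, 3], [-3, -8]]  ->  [[-329, -537], [745, 1216]]
... * rho(a) = [[-2, -3], [5, 7]]  ->  [[-2027, -2772], [4590, 6277]]
... * rho(b) = [[1, 3], [-3, -8]]  ->  [[6289, 16095], [-14241, -36446]]
... * rho(a) = [[-2, -3], [5, 7]]  ->  [[67897, 93798], [-153748, -212399]]
... * rho(a) = [[-2, -3], [5, 7]]  ->  [[333196, 452895], [-754499, -1025549]]
... * rho(b^-1) = [[-8, -3], [3, 1]]  ->  [[-1306883, -546693], [2959345, 1237948]]
tr = -1306883 + 1237948 = -68935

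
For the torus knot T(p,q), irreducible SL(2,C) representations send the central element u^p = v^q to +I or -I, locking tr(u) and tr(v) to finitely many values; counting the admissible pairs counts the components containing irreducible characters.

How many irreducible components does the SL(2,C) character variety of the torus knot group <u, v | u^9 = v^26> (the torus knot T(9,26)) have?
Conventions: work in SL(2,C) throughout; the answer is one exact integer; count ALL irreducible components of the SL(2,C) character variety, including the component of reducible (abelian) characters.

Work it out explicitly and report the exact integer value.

101

Gamma = < u, v | u^9 = v^26 > (torus knot T(9,26)); the central element u^9 = v^26 acts as +I or -I in any irreducible SL(2,C) representation.
So on each irreducible component the traces are pinned: tr(u) = 2*cos(pi*alpha/9) with 1 <= alpha <= 8, tr(v) = 2*cos(pi*beta/26) with 1 <= beta <= 25.
Consistency of u^9 = (-1)^alpha I with v^26 = (-1)^beta I forces alpha = beta (mod 2).
Enumerate parity-matched pairs: 4*13 odd-odd plus 4*12 even-even gives 100.
Total: 100 irreducible-character components + 1 reducible (abelian) component = 101.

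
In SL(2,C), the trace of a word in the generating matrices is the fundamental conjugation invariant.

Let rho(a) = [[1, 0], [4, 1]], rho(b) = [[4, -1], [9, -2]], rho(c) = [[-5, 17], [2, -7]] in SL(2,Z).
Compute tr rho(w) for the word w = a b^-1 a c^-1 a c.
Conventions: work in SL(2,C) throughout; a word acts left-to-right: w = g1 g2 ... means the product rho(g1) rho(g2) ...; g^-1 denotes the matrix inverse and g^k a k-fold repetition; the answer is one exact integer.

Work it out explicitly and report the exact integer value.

rho(a) = [[1, 0], [4, 1]]
... * rho(b^-1) = [[-2, 1], [-9, 4]]  ->  [[-2, 1], [-17, 8]]
... * rho(a) = [[1, 0], [4, 1]]  ->  [[2, 1], [15, 8]]
... * rho(c^-1) = [[-7, -17], [-2, -5]]  ->  [[-16, -39], [-121, -295]]
... * rho(a) = [[1, 0], [4, 1]]  ->  [[-172, -39], [-1301, -295]]
... * rho(c) = [[-5, 17], [2, -7]]  ->  [[782, -2651], [5915, -20052]]
tr = 782 + -20052 = -19270

-19270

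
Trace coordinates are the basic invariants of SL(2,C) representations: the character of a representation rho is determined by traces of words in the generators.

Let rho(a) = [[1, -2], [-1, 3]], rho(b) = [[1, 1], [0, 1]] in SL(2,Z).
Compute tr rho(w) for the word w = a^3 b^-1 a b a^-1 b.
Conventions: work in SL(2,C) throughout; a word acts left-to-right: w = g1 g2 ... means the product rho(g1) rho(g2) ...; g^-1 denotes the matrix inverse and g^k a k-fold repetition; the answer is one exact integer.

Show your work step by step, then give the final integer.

-38

rho(a) = [[1, -2], [-1, 3]]
... * rho(a) = [[1, -2], [-1, 3]]  ->  [[3, -8], [-4, 11]]
... * rho(a) = [[1, -2], [-1, 3]]  ->  [[11, -30], [-15, 41]]
... * rho(b^-1) = [[1, -1], [0, 1]]  ->  [[11, -41], [-15, 56]]
... * rho(a) = [[1, -2], [-1, 3]]  ->  [[52, -145], [-71, 198]]
... * rho(b) = [[1, 1], [0, 1]]  ->  [[52, -93], [-71, 127]]
... * rho(a^-1) = [[3, 2], [1, 1]]  ->  [[63, 11], [-86, -15]]
... * rho(b) = [[1, 1], [0, 1]]  ->  [[63, 74], [-86, -101]]
tr = 63 + -101 = -38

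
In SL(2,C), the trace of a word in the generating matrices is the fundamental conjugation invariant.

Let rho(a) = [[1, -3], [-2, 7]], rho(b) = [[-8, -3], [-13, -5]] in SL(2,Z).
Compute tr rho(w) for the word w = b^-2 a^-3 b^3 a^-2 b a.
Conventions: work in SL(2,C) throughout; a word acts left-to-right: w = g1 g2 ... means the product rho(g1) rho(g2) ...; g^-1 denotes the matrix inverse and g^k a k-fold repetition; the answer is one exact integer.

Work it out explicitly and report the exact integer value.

rho(b^-1) = [[-5, 3], [13, -8]]
... * rho(b^-1) = [[-5, 3], [13, -8]]  ->  [[64, -39], [-169, 103]]
... * rho(a^-1) = [[7, 3], [2, 1]]  ->  [[370, 153], [-977, -404]]
... * rho(a^-1) = [[7, 3], [2, 1]]  ->  [[2896, 1263], [-7647, -3335]]
... * rho(a^-1) = [[7, 3], [2, 1]]  ->  [[22798, 9951], [-60199, -26276]]
... * rho(b) = [[-8, -3], [-13, -5]]  ->  [[-311747, -118149], [823180, 311977]]
... * rho(b) = [[-8, -3], [-13, -5]]  ->  [[4029913, 1525986], [-10641141, -4029425]]
... * rho(b) = [[-8, -3], [-13, -5]]  ->  [[-52077122, -19719669], [137511653, 52070548]]
... * rho(a^-1) = [[7, 3], [2, 1]]  ->  [[-403979192, -175951035], [1066722667, 464605507]]
... * rho(a^-1) = [[7, 3], [2, 1]]  ->  [[-3179756414, -1387888611], [8396269683, 3664773508]]
... * rho(b) = [[-8, -3], [-13, -5]]  ->  [[43480603255, 16478712297], [-114812213068, -43512676589]]
... * rho(a) = [[1, -3], [-2, 7]]  ->  [[10523178661, -15090823686], [-27786859890, 39847903081]]
tr = 10523178661 + 39847903081 = 50371081742

50371081742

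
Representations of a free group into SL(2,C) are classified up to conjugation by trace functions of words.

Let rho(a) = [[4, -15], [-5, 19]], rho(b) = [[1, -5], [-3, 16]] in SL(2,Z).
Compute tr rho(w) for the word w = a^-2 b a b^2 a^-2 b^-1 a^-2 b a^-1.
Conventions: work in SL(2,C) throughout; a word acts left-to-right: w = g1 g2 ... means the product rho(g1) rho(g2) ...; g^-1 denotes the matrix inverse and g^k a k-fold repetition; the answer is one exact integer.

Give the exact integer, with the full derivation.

rho(a^-1) = [[19, 15], [5, 4]]
... * rho(a^-1) = [[19, 15], [5, 4]]  ->  [[436, 345], [115, 91]]
... * rho(b) = [[1, -5], [-3, 16]]  ->  [[-599, 3340], [-158, 881]]
... * rho(a) = [[4, -15], [-5, 19]]  ->  [[-19096, 72445], [-5037, 19109]]
... * rho(b) = [[1, -5], [-3, 16]]  ->  [[-236431, 1254600], [-62364, 330929]]
... * rho(b) = [[1, -5], [-3, 16]]  ->  [[-4000231, 21255755], [-1055151, 5606684]]
... * rho(a^-1) = [[19, 15], [5, 4]]  ->  [[30274386, 25019555], [7985551, 6599471]]
... * rho(a^-1) = [[19, 15], [5, 4]]  ->  [[700311109, 554194010], [184722824, 146181149]]
... * rho(b^-1) = [[16, 5], [3, 1]]  ->  [[12867559774, 4055749555], [3394108631, 1069795269]]
... * rho(a^-1) = [[19, 15], [5, 4]]  ->  [[264762383481, 209236394830], [69837040334, 55190810541]]
... * rho(a^-1) = [[19, 15], [5, 4]]  ->  [[6076667260289, 4808381331535], [1602857819051, 1268318847174]]
... * rho(b) = [[1, -5], [-3, 16]]  ->  [[-8348476734316, 46550765003115], [-2202098722471, 12278812459529]]
... * rho(a^-1) = [[19, 15], [5, 4]]  ->  [[74132767063571, 60975908997720], [19554186570696, 16083769001051]]
tr = 74132767063571 + 16083769001051 = 90216536064622

90216536064622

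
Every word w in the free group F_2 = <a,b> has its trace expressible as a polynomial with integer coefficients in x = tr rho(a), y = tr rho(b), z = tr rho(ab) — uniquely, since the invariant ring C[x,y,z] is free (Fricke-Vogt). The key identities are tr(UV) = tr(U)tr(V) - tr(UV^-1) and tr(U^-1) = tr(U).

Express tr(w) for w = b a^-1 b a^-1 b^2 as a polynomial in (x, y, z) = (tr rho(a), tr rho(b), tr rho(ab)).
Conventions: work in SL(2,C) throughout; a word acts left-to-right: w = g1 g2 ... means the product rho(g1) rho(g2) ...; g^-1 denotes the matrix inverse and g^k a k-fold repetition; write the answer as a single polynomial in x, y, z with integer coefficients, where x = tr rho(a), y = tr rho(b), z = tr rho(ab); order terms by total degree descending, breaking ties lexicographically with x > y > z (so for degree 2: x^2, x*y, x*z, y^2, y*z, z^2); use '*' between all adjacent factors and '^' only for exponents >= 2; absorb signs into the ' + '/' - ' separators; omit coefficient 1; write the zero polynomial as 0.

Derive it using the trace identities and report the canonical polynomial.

x^2*y^4 - 2*x*y^3*z - 2*x^2*y^2 + y^2*z^2 + 3*x*y*z - y^2 - z^2 + 2

so tr(b^2) = tr(b) * tr(b) - tr(1) = y^2 - 2
tr(b^3) = tr(b) * tr(b^2) - tr(b) = y^3 - 3*y
tr(b^4) = tr(b) * tr(b^3) - tr(b^2) = y^4 - 4*y^2 + 2
tr(b a b) = tr(b) * tr(a b) - tr(a) = y*z - x
tr(b a b^2) = tr(b) * tr(b a b) - tr(b a) = y^2*z - x*y - z
so tr(b^4 a) = tr(b) * tr(b a b^2) - tr(b a b) = y^3*z - x*y^2 - 2*y*z + x
reduce: tr(b^3 a^-1 b) = tr(b^4) * tr(a) - tr(b^4 a) = x*y^4 - y^3*z - 3*x*y^2 + 2*y*z + x
tr(a b a b) = tr(b a) * tr(b a) - tr(1) = z^2 - 2
tr(a b a) = tr(a) * tr(b a) - tr(b) = x*z - y
tr(b a b a b) = tr(b) * tr(a b a b) - tr(a b a) = y*z^2 - x*z - y
reduce: tr(b a b^3 a) = tr(b) * tr(b a b a b) - tr(b a b a) = y^2*z^2 - x*y*z - y^2 - z^2 + 2
so tr(b^3 a^-1 b a) = tr(b a b^3) * tr(a) - tr(b a b^3 a) = x*y^3*z - x^2*y^2 - y^2*z^2 - x*y*z + x^2 + y^2 + z^2 - 2
reduce: tr(b a^-1 b a^-1 b^2) = tr(b^3 a^-1 b) * tr(a) - tr(b^3 a^-1 b a) = x^2*y^4 - 2*x*y^3*z - 2*x^2*y^2 + y^2*z^2 + 3*x*y*z - y^2 - z^2 + 2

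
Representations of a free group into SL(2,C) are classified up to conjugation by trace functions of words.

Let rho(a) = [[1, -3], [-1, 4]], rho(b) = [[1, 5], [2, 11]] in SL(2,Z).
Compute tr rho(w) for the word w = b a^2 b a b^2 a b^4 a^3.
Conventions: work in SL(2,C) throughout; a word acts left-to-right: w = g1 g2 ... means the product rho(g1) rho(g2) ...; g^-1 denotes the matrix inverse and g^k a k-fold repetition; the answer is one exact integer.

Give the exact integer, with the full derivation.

rho(b) = [[1, 5], [2, 11]]
... * rho(a) = [[1, -3], [-1, 4]]  ->  [[-4, 17], [-9, 38]]
... * rho(a) = [[1, -3], [-1, 4]]  ->  [[-21, 80], [-47, 179]]
... * rho(b) = [[1, 5], [2, 11]]  ->  [[139, 775], [311, 1734]]
... * rho(a) = [[1, -3], [-1, 4]]  ->  [[-636, 2683], [-1423, 6003]]
... * rho(b) = [[1, 5], [2, 11]]  ->  [[4730, 26333], [10583, 58918]]
... * rho(b) = [[1, 5], [2, 11]]  ->  [[57396, 313313], [128419, 701013]]
... * rho(a) = [[1, -3], [-1, 4]]  ->  [[-255917, 1081064], [-572594, 2418795]]
... * rho(b) = [[1, 5], [2, 11]]  ->  [[1906211, 10612119], [4264996, 23743775]]
... * rho(b) = [[1, 5], [2, 11]]  ->  [[23130449, 126264364], [51752546, 282506505]]
... * rho(b) = [[1, 5], [2, 11]]  ->  [[275659177, 1504560249], [616765556, 3366334285]]
... * rho(b) = [[1, 5], [2, 11]]  ->  [[3284779675, 17928458624], [7349434126, 40113504915]]
... * rho(a) = [[1, -3], [-1, 4]]  ->  [[-14643678949, 61859495471], [-32764070789, 138405717282]]
... * rho(a) = [[1, -3], [-1, 4]]  ->  [[-76503174420, 291369018731], [-171169788071, 651915081495]]
... * rho(a) = [[1, -3], [-1, 4]]  ->  [[-367872193151, 1394985598184], [-823084869566, 3121169690193]]
tr = -367872193151 + 3121169690193 = 2753297497042

2753297497042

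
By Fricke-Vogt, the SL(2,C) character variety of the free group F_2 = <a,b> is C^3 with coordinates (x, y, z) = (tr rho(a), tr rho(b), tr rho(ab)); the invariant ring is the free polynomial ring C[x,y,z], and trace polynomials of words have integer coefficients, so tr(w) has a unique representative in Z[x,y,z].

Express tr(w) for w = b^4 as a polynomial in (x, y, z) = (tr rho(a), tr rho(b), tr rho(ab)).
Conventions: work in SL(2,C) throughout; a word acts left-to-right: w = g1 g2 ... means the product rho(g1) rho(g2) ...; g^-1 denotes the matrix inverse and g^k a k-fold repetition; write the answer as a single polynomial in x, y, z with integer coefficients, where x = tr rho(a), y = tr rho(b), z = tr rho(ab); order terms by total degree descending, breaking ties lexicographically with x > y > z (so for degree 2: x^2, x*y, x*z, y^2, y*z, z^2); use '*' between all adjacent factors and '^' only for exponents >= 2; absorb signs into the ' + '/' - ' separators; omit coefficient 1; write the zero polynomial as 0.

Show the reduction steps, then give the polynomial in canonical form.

next, tr(b^2) = tr(b) * tr(b) - tr(1) = y^2 - 2
tr(b^3) = tr(b) * tr(b^2) - tr(b) = y^3 - 3*y
next, tr(b^4) = tr(b) * tr(b^3) - tr(b^2) = y^4 - 4*y^2 + 2

y^4 - 4*y^2 + 2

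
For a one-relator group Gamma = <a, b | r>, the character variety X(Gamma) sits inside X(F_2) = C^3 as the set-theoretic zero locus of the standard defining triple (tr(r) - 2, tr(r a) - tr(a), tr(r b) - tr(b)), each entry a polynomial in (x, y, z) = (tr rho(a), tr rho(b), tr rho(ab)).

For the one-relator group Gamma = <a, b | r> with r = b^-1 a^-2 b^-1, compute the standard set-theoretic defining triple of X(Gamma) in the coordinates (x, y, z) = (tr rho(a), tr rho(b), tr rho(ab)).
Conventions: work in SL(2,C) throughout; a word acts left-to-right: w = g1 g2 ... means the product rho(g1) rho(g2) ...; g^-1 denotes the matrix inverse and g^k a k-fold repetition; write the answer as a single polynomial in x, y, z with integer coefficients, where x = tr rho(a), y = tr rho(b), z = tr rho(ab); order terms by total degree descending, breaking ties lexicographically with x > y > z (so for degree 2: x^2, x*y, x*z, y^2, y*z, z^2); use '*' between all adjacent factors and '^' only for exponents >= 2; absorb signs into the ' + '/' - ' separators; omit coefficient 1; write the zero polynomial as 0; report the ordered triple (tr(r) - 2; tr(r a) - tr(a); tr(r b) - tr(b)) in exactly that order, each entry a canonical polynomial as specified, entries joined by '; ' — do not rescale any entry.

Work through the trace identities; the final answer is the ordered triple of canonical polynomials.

trace(a^-1) = trace(a) = x
trace(a^-1 b) = trace(b) trace(a) - trace(b a)  (eliminate a^-1) = x*y - z
trace(b^-1 a^-1) = trace(a^-1) trace(b) - trace(a^-1 b)  (eliminate b^-1) = z
trace(a^-2 b^-1) = trace(b^-1 a^-1) trace(a) - trace(b^-1)  (eliminate a^-1) = x*z - y
trace(a^-2) = trace(a^-1) trace(a) - trace(1)  (eliminate a^-1) = x^2 - 2
trace(b^-1 a^-2 b^-1) = trace(a^-2 b^-1) trace(b) - trace(a^-2)  (eliminate b^-1) = x*y*z - x^2 - y^2 + 2
trace(a b a b) = trace(b a) trace(b a) - trace(1)  (split on b) = z^2 - 2
trace(b a b^-1 a) = trace(a b a) trace(b) - trace(a b a b)  (eliminate b^-1) = x*y*z - y^2 - z^2 + 2
trace(b a b^-1 a^-1) = trace(b a b^-1) trace(a) - trace(b a b^-1 a)  (eliminate a^-1) = -x*y*z + x^2 + y^2 + z^2 - 2
trace(a b^-1 a^-2 b) = trace(b a b^-1 a^-1) trace(a) - trace(b a b^-1)  (eliminate a^-1) = -x^2*y*z + x^3 + x*y^2 + x*z^2 - 3*x
trace(b^-1 a^-2 b^-1 a) = trace(a b^-1 a^-2) trace(b) - trace(a b^-1 a^-2 b)  (eliminate b^-1) = x^2*y*z - x^3 - x*y^2 - x*z^2 + y*z + 3*x
assemble the triple (trace(r) - 2; trace(r a) - x; trace(r b) - y)

x*y*z - x^2 - y^2; x^2*y*z - x^3 - x*y^2 - x*z^2 + y*z + 2*x; x*z - 2*y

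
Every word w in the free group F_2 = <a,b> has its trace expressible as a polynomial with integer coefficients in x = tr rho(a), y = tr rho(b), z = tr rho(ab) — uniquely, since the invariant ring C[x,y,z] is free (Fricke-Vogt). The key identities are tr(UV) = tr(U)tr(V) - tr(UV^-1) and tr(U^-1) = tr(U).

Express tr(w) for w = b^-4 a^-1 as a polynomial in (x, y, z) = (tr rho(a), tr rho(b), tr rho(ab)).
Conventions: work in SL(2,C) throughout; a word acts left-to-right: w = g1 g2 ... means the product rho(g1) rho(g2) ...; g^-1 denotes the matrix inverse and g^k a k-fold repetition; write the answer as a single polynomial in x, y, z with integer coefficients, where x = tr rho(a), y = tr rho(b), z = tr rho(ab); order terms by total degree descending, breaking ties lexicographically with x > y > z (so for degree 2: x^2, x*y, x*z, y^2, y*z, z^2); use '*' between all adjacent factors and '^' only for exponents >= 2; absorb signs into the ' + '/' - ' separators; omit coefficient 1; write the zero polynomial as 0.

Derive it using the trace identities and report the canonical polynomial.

and trace(b^-1) = trace(b) = y
and trace(b^-2) = trace(b^-1) trace(b) - trace(1) = y^2 - 2
next, trace(b^-3) = trace(b^-2) trace(b) - trace(b^-1) = y^3 - 3*y
trace(b^-1 a) = trace(a) trace(b) - trace(a b) = x*y - z
trace(b^-2 a) = trace(b^-1 a) trace(b) - trace(b^-1 a b) = x*y^2 - y*z - x
and trace(b^-3 a) = trace(b^-2 a) trace(b) - trace(b^-2 a b) = x*y^3 - y^2*z - 2*x*y + z
next, trace(a^-1 b^-3) = trace(b^-3) trace(a) - trace(b^-3 a) = y^2*z - x*y - z
next, trace(a^-1 b^-2) = trace(a^-1 b^-1) trace(b) - trace(a^-1) = y*z - x
next, trace(b^-4 a^-1) = trace(a^-1 b^-3) trace(b) - trace(a^-1 b^-2) = y^3*z - x*y^2 - 2*y*z + x

y^3*z - x*y^2 - 2*y*z + x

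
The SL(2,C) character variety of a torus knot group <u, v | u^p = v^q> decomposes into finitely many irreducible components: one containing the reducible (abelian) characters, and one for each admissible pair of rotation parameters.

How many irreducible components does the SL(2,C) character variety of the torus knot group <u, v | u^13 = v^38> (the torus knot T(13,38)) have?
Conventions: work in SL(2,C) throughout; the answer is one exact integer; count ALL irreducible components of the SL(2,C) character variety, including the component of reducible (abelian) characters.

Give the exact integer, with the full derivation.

223

In the torus knot group T(13,38), u^13 = v^38 is central, so an irreducible representation sends it to +I or -I (Schur).
On an irreducible component, tr(u) is locked at 2*cos(pi*alpha/13) for some alpha in 1..12, and tr(v) at 2*cos(pi*beta/38) for some beta in 1..37.
u^13 = (-1)^alpha I and v^38 = (-1)^beta I must agree, so alpha and beta have equal parity.
count pairs: odd alpha (6 choices) x odd beta (19), plus even alpha (6) x even beta (18): 6*19 + 6*18 = 222.
That is 222 components of irreducible characters, and with the reducible (abelian) component the total is 223.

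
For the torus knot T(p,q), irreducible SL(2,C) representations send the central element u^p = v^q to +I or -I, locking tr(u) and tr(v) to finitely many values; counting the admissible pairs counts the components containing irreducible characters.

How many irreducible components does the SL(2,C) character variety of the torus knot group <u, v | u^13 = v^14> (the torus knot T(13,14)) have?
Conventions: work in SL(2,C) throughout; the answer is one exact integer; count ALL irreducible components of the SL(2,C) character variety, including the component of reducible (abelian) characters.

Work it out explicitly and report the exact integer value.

In the torus knot group T(13,14), u^13 = v^14 is central, so an irreducible representation sends it to +I or -I (Schur).
This locks tr(u) to 2*cos(pi*alpha/13), alpha in 1..12, and tr(v) to 2*cos(pi*beta/14), beta in 1..13, on each component of irreducible characters.
Consistency of u^13 = (-1)^alpha I with v^14 = (-1)^beta I forces alpha = beta (mod 2).
Counting: 6 odd alphas x 7 odd betas + 6 even alphas x 6 even betas = 42 + 36 = 78.
That is 78 components of irreducible characters, and with the reducible (abelian) component the total is 79.

79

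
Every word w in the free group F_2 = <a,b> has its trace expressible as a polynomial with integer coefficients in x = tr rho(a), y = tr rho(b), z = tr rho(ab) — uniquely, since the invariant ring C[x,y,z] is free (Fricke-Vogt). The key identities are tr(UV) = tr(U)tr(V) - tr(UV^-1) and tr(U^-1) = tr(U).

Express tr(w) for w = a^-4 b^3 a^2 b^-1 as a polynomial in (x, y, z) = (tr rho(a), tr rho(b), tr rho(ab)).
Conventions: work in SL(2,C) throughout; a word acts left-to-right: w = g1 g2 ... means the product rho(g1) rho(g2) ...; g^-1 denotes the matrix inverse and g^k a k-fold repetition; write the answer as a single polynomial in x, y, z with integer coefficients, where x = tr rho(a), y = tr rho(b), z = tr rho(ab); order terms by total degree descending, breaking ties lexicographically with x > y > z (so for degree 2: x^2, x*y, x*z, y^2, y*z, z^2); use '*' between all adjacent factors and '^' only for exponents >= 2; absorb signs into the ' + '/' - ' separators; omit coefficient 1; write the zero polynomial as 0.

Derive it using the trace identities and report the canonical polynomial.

and tr(b a b) = tr(b) tr(a b) - tr(a) = y*z - x
tr(b^3 a) = tr(b) tr(b a b) - tr(b a) = y^2*z - x*y - z
next, tr(b^2) = tr(b) tr(b) - tr(1) = y^2 - 2
tr(a^2 b^2) = tr(a) tr(b^2 a) - tr(b^2) = x*y*z - x^2 - y^2 + 2
and tr(a^2 b) = tr(a) tr(b a) - tr(b) = x*z - y
next, tr(b a^2 b^2) = tr(b) tr(a^2 b^2) - tr(a^2 b) = x*y^2*z - x^2*y - y^3 - x*z + 3*y
tr(b^3 a^2 b) = tr(b) tr(b a^2 b^2) - tr(b a^2 b) = x*y^3*z - x^2*y^2 - y^4 - 2*x*y*z + x^2 + 4*y^2 - 2
tr(a b a b) = tr(b a) tr(b a) - tr(1)   [split at repeated b] = z^2 - 2
next, tr(b a b^2 a) = tr(b) tr(a b a b) - tr(a b a) = y*z^2 - x*z - y
tr(b a^2 b a b) = tr(a) tr(b a b^2 a) - tr(b a b^2) = x*y*z^2 - x^2*z - y^2*z + z
tr(b a^2 b a) = tr(a) tr(b a b a) - tr(b a b) = x*z^2 - y*z - x
and tr(b^3 a^2 b a) = tr(b) tr(b a^2 b a b) - tr(b a^2 b a) = x*y^2*z^2 - x^2*y*z - y^3*z - x*z^2 + 2*y*z + x
next, tr(a^-1 b^3 a^2 b) = tr(b^3 a^2 b) tr(a) - tr(b^3 a^2 b a) = x^2*y^3*z - x^3*y^2 - x*y^4 - x*y^2*z^2 - x^2*y*z + y^3*z + x^3 + 4*x*y^2 + x*z^2 - 2*y*z - 3*x
next, tr(a^-1 b^3 a^2 b^-1) = tr(a^-1 b^3 a^2) tr(b) - tr(a^-1 b^3 a^2 b) = -x^2*y^3*z + x^3*y^2 + x*y^4 + x*y^2*z^2 + x^2*y*z - x^3 - 5*x*y^2 - x*z^2 + y*z + 3*x
tr(a^-1 b^3 a^2 b^-1 a^-1) = tr(a^-1 b^3 a^2 b^-1) tr(a) - tr(a^-1 b^3 a^2 b^-1 a) = -x^3*y^3*z + x^4*y^2 + x^2*y^4 + x^2*y^2*z^2 + x^3*y*z - x^4 - 5*x^2*y^2 - x^2*z^2 + 4*x^2 + y^2 - 2
tr(a^-1 b^3 a^2 b^-1 a^-2) = tr(a^-1 b^3 a^2 b^-1 a^-1) tr(a) - tr(a^-1 b^3 a^2 b^-1) = -x^4*y^3*z + x^5*y^2 + x^3*y^4 + x^3*y^2*z^2 + x^4*y*z + x^2*y^3*z - x^5 - 6*x^3*y^2 - x^3*z^2 - x*y^4 - x*y^2*z^2 - x^2*y*z + 5*x^3 + 6*x*y^2 + x*z^2 - y*z - 5*x
next, tr(a^-4 b^3 a^2 b^-1) = tr(a^-1 b^3 a^2 b^-1 a^-2) tr(a) - tr(a^-1 b^3 a^2 b^-1 a^-1) = -x^5*y^3*z + x^6*y^2 + x^4*y^4 + x^4*y^2*z^2 + x^5*y*z + 2*x^3*y^3*z - x^6 - 7*x^4*y^2 - x^4*z^2 - 2*x^2*y^4 - 2*x^2*y^2*z^2 - 2*x^3*y*z + 6*x^4 + 11*x^2*y^2 + 2*x^2*z^2 - x*y*z - 9*x^2 - y^2 + 2

-x^5*y^3*z + x^6*y^2 + x^4*y^4 + x^4*y^2*z^2 + x^5*y*z + 2*x^3*y^3*z - x^6 - 7*x^4*y^2 - x^4*z^2 - 2*x^2*y^4 - 2*x^2*y^2*z^2 - 2*x^3*y*z + 6*x^4 + 11*x^2*y^2 + 2*x^2*z^2 - x*y*z - 9*x^2 - y^2 + 2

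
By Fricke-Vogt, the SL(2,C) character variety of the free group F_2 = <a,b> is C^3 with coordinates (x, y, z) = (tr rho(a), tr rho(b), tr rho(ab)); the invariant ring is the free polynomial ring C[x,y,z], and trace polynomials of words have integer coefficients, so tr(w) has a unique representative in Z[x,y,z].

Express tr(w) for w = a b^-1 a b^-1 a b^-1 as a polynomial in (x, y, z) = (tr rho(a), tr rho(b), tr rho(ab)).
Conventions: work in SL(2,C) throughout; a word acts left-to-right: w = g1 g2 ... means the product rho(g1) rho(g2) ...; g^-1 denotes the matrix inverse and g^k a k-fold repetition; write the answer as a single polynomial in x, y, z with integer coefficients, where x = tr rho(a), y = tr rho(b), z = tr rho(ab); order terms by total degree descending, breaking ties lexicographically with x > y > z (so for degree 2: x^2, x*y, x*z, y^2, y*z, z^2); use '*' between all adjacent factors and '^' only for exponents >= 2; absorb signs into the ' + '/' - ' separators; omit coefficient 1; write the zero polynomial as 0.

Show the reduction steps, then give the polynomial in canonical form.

tr(a^2) = tr(a) tr(a) - tr(1) = x^2 - 2
tr(a^3) = tr(a) tr(a^2) - tr(a) = x^3 - 3*x
tr(b a^2) = tr(a) tr(b a) - tr(b) = x*z - y
tr(a^3 b) = tr(a) tr(b a^2) - tr(b a) = x^2*z - x*y - z
tr(a^2 b^-1 a) = tr(a^3) tr(b) - tr(a^3 b) = x^3*y - x^2*z - 2*x*y + z
tr(b a b a) = tr(b a) tr(b a) - tr(1) = z^2 - 2
tr(b a b) = tr(b) tr(a b) - tr(a) = y*z - x
tr(a b a^2 b) = tr(a) tr(b a b a) - tr(b a b) = x*z^2 - y*z - x
tr(a^2 b^-1 a b) = tr(a b a^2) tr(b) - tr(a b a^2 b) = x^2*y*z - x*y^2 - x*z^2 + x
tr(a b^-1 a b^-1 a) = tr(a^2 b^-1 a) tr(b) - tr(a^2 b^-1 a b) = x^3*y^2 - 2*x^2*y*z - x*y^2 + x*z^2 + y*z - x
tr(a b a b^-1 a) = tr(a^2 b a) tr(b) - tr(a^2 b a b) = x^2*y*z - x*y^2 - x*z^2 + x
tr(a b a b a b) = tr(b a b a) tr(b a) - tr(a b) = z^3 - 3*z
tr(a b a b^-1 a b) = tr(a b a b a) tr(b) - tr(a b a b a b) = x*y*z^2 - y^2*z - z^3 - x*y + 3*z
tr(a b^-1 a b^-1 a b) = tr(a b a b^-1 a) tr(b) - tr(a b a b^-1 a b) = x^2*y^2*z - x*y^3 - 2*x*y*z^2 + y^2*z + z^3 + 2*x*y - 3*z
tr(a b^-1 a b^-1 a b^-1) = tr(a b^-1 a b^-1 a) tr(b) - tr(a b^-1 a b^-1 a b) = x^3*y^3 - 3*x^2*y^2*z + 3*x*y*z^2 - z^3 - 3*x*y + 3*z

x^3*y^3 - 3*x^2*y^2*z + 3*x*y*z^2 - z^3 - 3*x*y + 3*z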